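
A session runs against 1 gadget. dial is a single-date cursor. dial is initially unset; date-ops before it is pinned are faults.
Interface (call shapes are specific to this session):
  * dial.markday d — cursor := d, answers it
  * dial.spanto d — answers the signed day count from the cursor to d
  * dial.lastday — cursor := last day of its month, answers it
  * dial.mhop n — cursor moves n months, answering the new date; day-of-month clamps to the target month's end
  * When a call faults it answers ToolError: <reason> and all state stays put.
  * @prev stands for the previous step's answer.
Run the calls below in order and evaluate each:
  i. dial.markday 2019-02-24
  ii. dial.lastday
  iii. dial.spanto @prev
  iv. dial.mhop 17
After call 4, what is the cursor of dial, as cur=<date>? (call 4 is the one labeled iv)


Answer: cur=2020-07-28

Derivation:
Then dial.markday(d='2019-02-24'), yielding 2019-02-24.
Next I call dial.lastday, and get 2019-02-28.
I use dial.spanto(d='@prev'), and get 0.
Using dial.mhop(n='17'), — result: 2020-07-28.


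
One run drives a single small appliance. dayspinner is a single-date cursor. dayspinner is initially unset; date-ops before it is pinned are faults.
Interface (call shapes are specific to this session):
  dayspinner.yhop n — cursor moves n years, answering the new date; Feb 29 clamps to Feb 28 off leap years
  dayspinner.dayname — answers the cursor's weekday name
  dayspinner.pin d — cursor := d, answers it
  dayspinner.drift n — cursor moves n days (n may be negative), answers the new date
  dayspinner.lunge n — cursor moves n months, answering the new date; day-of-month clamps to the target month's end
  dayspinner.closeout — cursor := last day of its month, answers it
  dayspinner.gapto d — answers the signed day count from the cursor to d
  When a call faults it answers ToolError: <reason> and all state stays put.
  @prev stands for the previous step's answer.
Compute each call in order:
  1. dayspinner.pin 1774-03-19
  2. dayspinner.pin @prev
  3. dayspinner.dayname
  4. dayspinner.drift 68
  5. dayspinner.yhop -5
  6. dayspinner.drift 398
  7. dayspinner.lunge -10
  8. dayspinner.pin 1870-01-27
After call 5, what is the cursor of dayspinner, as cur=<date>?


Invoking dayspinner.pin passing d: 1774-03-19, → 1774-03-19.
I call dayspinner.pin passing d: @prev, giving 1774-03-19.
I run dayspinner.dayname, yielding Saturday.
Using dayspinner.drift passing n: 68, and observe 1774-05-26.
Calling dayspinner.yhop passing n: -5: 1769-05-26.
Using dayspinner.drift passing n: 398, giving 1770-06-28.
Invoking dayspinner.lunge passing n: -10: 1769-08-28.
I invoke dayspinner.pin passing d: 1870-01-27, → 1870-01-27.

Answer: cur=1769-05-26


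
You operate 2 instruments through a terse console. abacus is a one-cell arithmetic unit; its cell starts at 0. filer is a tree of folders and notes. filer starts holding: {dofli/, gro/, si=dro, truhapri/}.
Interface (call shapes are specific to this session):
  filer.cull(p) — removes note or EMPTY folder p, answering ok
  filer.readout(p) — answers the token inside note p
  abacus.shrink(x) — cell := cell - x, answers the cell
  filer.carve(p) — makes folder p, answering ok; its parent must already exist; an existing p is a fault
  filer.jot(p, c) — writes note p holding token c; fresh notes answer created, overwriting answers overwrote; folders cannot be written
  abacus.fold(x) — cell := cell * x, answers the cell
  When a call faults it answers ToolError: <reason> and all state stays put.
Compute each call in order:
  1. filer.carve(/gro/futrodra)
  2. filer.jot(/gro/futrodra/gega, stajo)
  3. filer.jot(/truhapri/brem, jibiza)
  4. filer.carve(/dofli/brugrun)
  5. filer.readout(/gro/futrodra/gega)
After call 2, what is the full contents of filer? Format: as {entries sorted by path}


Step: filer.carve[/gro/futrodra]
Result: ok
Step: filer.jot[/gro/futrodra/gega; stajo]
Result: created
Step: filer.jot[/truhapri/brem; jibiza]
Result: created
Step: filer.carve[/dofli/brugrun]
Result: ok
Step: filer.readout[/gro/futrodra/gega]
Result: stajo

Answer: {dofli/, gro/, gro/futrodra/, gro/futrodra/gega=stajo, si=dro, truhapri/}


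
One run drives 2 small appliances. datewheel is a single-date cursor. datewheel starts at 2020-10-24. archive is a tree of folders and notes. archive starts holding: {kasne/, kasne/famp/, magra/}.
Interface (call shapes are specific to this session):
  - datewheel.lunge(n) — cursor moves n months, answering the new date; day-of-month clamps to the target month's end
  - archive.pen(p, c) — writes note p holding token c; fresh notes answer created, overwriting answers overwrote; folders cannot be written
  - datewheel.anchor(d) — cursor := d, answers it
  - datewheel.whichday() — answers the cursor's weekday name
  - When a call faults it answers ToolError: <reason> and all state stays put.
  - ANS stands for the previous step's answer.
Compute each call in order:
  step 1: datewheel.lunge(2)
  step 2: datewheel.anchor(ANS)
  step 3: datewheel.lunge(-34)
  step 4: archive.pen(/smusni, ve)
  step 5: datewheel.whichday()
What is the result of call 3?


% datewheel.lunge(n=2) == 2020-12-24
% datewheel.anchor(d=ANS) == 2020-12-24
% datewheel.lunge(n=-34) == 2018-02-24
% archive.pen(p=/smusni, c=ve) == created
% datewheel.whichday() == Saturday

Answer: 2018-02-24


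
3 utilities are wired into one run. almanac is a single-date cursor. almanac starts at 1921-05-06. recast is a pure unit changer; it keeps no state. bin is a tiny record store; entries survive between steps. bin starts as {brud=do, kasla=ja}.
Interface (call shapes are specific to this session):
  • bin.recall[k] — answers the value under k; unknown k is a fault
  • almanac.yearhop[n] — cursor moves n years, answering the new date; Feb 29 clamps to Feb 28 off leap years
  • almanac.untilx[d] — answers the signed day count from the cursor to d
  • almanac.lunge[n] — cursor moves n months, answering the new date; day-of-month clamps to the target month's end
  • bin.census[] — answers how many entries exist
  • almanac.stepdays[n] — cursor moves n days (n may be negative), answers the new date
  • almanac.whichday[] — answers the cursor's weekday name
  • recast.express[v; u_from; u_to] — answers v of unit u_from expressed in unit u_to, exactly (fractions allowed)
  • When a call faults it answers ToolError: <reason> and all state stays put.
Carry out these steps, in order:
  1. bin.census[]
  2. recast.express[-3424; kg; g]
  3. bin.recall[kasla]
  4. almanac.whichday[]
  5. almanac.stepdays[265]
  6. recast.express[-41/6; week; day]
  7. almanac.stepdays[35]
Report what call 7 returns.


Answer: 1922-03-02

Derivation:
Step: census[]
Result: 2
Step: express[-3424; kg; g]
Result: -3424000
Step: recall[kasla]
Result: ja
Step: whichday[]
Result: Friday
Step: stepdays[265]
Result: 1922-01-26
Step: express[-41/6; week; day]
Result: -287/6
Step: stepdays[35]
Result: 1922-03-02


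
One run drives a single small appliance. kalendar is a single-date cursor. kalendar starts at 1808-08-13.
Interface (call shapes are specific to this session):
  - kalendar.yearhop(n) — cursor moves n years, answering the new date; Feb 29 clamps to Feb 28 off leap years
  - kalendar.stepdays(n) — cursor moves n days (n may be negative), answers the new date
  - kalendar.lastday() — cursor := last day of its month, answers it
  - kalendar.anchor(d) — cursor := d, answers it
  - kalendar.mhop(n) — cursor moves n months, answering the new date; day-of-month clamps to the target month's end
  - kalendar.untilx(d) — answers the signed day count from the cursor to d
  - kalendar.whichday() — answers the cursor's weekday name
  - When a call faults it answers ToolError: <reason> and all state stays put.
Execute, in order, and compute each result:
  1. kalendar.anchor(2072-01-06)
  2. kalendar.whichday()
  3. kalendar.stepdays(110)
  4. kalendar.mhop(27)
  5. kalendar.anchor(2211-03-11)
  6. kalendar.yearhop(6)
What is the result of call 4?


→ kalendar.anchor(2072-01-06)
← 2072-01-06
→ kalendar.whichday()
← Wednesday
→ kalendar.stepdays(110)
← 2072-04-25
→ kalendar.mhop(27)
← 2074-07-25
→ kalendar.anchor(2211-03-11)
← 2211-03-11
→ kalendar.yearhop(6)
← 2217-03-11

Answer: 2074-07-25


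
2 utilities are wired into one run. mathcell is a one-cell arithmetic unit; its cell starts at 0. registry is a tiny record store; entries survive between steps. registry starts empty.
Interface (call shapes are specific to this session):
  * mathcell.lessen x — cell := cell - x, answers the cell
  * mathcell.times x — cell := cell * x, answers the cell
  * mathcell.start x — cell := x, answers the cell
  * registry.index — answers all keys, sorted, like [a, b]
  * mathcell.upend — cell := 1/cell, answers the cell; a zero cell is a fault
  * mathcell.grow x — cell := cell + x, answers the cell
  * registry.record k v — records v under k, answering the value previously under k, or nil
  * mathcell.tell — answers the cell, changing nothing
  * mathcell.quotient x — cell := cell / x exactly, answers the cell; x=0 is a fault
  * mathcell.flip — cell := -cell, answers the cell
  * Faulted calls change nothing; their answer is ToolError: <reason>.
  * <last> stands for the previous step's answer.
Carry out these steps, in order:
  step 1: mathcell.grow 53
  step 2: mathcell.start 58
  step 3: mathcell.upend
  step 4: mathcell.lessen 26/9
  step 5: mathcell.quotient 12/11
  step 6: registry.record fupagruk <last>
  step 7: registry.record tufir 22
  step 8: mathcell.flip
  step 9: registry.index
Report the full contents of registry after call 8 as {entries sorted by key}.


Answer: {fupagruk=-16489/6264, tufir=22}

Derivation:
Do: grow[x='53']
See: 53
Do: start[x='58']
See: 58
Do: upend[]
See: 1/58
Do: lessen[x='26/9']
See: -1499/522
Do: quotient[x='12/11']
See: -16489/6264
Do: record[k='fupagruk'; v='<last>']
See: nil
Do: record[k='tufir'; v='22']
See: nil
Do: flip[]
See: 16489/6264
Do: index[]
See: [fupagruk, tufir]


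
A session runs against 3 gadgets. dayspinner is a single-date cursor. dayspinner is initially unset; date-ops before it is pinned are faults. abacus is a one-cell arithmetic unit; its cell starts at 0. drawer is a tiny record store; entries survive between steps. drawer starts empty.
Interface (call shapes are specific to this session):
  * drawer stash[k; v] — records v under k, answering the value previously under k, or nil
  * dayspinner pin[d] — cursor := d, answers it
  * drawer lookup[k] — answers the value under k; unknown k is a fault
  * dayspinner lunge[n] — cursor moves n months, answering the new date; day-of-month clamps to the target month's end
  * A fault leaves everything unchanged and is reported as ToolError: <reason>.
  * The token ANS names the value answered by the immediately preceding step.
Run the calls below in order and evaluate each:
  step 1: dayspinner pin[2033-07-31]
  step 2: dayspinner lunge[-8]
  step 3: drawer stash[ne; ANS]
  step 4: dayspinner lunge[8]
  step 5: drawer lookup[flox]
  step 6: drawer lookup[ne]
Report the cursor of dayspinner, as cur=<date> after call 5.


→ dayspinner pin(d=2033-07-31)
← 2033-07-31
→ dayspinner lunge(n=-8)
← 2032-11-30
→ drawer stash(k=ne, v=ANS)
← nil
→ dayspinner lunge(n=8)
← 2033-07-30
→ drawer lookup(k=flox)
← ToolError: no such key flox
→ drawer lookup(k=ne)
← 2032-11-30

Answer: cur=2033-07-30


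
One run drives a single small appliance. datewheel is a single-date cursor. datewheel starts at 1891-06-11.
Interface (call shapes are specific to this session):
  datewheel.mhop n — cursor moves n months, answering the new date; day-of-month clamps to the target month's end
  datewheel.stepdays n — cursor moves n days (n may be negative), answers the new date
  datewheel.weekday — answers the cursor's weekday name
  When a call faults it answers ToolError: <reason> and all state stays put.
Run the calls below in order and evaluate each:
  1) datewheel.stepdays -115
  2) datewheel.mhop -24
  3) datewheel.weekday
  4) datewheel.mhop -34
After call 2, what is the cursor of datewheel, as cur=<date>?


> datewheel.stepdays n: -115
  1891-02-16
> datewheel.mhop n: -24
  1889-02-16
> datewheel.weekday
  Saturday
> datewheel.mhop n: -34
  1886-04-16

Answer: cur=1889-02-16


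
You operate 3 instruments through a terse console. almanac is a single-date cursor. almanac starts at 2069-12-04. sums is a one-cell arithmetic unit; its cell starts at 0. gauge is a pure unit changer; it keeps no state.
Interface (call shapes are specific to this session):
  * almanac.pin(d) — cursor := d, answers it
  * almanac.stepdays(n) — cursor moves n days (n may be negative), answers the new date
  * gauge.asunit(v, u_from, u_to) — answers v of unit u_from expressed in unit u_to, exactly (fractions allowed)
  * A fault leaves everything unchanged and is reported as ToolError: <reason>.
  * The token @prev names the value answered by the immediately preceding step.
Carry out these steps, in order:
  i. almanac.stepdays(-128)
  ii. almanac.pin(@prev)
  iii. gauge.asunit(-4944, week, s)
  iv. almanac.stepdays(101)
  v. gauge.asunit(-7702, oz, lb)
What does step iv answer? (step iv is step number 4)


Act: almanac.stepdays[n→-128]
Obs: 2069-07-29
Act: almanac.pin[d→@prev]
Obs: 2069-07-29
Act: gauge.asunit[v→-4944; u_from→week; u_to→s]
Obs: -2990131200
Act: almanac.stepdays[n→101]
Obs: 2069-11-07
Act: gauge.asunit[v→-7702; u_from→oz; u_to→lb]
Obs: -3851/8

Answer: 2069-11-07


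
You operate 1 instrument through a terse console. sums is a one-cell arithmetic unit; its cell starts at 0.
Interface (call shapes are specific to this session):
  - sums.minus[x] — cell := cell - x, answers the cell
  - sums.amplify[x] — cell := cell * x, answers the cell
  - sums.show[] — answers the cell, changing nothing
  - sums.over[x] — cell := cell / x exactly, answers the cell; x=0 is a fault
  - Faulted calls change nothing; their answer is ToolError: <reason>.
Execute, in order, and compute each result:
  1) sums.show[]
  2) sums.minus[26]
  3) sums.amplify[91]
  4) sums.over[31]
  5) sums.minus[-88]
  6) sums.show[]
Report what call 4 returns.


Answer: -2366/31

Derivation:
-- show() -> 0
-- minus(x: 26) -> -26
-- amplify(x: 91) -> -2366
-- over(x: 31) -> -2366/31
-- minus(x: -88) -> 362/31
-- show() -> 362/31


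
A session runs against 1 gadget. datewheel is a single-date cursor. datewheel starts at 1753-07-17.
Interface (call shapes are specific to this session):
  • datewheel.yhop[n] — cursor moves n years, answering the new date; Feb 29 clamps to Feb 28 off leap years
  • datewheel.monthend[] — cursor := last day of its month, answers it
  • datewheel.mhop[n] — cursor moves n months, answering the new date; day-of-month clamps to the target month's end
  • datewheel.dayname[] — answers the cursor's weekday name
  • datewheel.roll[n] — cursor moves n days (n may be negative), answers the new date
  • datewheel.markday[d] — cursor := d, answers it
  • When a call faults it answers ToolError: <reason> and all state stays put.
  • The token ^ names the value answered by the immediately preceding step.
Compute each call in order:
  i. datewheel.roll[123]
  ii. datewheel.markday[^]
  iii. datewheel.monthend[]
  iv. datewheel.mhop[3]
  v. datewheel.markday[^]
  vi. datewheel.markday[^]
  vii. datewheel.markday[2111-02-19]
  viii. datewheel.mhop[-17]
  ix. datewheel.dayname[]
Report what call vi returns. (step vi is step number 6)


Answer: 1754-02-28

Derivation:
CALL datewheel.roll[n=123]
RET  1753-11-17
CALL datewheel.markday[d=^]
RET  1753-11-17
CALL datewheel.monthend[]
RET  1753-11-30
CALL datewheel.mhop[n=3]
RET  1754-02-28
CALL datewheel.markday[d=^]
RET  1754-02-28
CALL datewheel.markday[d=^]
RET  1754-02-28
CALL datewheel.markday[d=2111-02-19]
RET  2111-02-19
CALL datewheel.mhop[n=-17]
RET  2109-09-19
CALL datewheel.dayname[]
RET  Thursday


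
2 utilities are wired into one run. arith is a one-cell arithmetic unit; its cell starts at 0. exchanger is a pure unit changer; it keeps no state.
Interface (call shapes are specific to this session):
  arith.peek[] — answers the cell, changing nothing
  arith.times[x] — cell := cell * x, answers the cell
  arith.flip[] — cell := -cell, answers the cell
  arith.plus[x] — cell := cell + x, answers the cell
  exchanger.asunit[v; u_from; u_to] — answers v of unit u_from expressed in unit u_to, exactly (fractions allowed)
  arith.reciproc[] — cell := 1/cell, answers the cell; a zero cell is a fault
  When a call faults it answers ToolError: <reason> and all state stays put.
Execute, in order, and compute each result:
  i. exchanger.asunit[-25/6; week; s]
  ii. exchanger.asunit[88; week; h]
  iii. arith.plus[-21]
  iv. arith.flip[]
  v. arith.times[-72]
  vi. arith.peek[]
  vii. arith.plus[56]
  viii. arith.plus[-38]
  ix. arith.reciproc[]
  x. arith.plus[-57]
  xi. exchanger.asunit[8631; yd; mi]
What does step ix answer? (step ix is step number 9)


Answer: -1/1494

Derivation:
% asunit v=-25/6 u_from=week u_to=s
[out] -2520000
% asunit v=88 u_from=week u_to=h
[out] 14784
% plus x=-21
[out] -21
% flip
[out] 21
% times x=-72
[out] -1512
% peek
[out] -1512
% plus x=56
[out] -1456
% plus x=-38
[out] -1494
% reciproc
[out] -1/1494
% plus x=-57
[out] -85159/1494
% asunit v=8631 u_from=yd u_to=mi
[out] 8631/1760


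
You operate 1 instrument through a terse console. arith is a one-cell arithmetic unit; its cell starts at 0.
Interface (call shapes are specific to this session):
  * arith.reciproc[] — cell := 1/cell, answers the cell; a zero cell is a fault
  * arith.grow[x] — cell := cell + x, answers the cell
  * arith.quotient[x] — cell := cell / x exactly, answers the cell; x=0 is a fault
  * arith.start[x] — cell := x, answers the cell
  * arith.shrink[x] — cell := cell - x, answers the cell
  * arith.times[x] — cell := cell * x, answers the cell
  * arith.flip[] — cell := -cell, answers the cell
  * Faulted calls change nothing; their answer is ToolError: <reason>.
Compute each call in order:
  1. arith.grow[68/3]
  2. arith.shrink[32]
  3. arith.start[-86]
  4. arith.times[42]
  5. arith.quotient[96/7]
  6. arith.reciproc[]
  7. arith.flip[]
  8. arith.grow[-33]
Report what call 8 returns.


Answer: -69523/2107

Derivation:
==> arith.grow(x=68/3)
<== 68/3
==> arith.shrink(x=32)
<== -28/3
==> arith.start(x=-86)
<== -86
==> arith.times(x=42)
<== -3612
==> arith.quotient(x=96/7)
<== -2107/8
==> arith.reciproc()
<== -8/2107
==> arith.flip()
<== 8/2107
==> arith.grow(x=-33)
<== -69523/2107


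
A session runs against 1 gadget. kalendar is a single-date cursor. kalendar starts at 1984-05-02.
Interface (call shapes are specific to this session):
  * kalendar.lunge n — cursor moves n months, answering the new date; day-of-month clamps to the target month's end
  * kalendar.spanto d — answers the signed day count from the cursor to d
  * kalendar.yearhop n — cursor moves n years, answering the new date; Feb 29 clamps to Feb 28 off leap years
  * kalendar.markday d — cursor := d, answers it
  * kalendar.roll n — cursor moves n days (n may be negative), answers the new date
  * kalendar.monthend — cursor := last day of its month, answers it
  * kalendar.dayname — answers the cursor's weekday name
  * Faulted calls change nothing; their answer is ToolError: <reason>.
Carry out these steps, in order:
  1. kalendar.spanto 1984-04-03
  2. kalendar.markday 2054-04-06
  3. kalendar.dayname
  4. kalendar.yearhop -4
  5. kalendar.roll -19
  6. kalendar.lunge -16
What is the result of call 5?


Answer: 2050-03-18

Derivation:
·→ kalendar.spanto(d: 1984-04-03)
·← -29
·→ kalendar.markday(d: 2054-04-06)
·← 2054-04-06
·→ kalendar.dayname()
·← Monday
·→ kalendar.yearhop(n: -4)
·← 2050-04-06
·→ kalendar.roll(n: -19)
·← 2050-03-18
·→ kalendar.lunge(n: -16)
·← 2048-11-18


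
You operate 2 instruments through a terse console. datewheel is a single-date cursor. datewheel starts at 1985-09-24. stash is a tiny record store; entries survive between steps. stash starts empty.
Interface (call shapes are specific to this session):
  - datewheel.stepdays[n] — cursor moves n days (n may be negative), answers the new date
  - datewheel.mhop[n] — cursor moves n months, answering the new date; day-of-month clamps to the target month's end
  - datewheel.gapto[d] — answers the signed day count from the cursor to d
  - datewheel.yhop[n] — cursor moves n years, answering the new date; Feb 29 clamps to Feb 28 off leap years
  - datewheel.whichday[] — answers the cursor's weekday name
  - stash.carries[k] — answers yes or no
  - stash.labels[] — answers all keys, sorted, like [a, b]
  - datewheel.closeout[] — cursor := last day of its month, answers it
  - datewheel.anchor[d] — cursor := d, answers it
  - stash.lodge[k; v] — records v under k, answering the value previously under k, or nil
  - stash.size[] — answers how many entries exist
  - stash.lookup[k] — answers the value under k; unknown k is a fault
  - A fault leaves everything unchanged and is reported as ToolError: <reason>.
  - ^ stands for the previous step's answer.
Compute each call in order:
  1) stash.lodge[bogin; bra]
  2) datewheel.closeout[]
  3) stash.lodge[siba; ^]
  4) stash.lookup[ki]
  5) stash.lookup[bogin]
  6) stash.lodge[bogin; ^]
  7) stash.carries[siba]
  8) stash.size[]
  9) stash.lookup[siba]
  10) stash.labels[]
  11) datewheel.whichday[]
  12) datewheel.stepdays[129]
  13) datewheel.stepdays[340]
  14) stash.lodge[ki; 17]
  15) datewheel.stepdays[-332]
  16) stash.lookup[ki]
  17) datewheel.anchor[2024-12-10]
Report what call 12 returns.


Answer: 1986-02-06

Derivation:
% stash.lodge(k→bogin, v→bra) == nil
% datewheel.closeout() == 1985-09-30
% stash.lodge(k→siba, v→^) == nil
% stash.lookup(k→ki) == ToolError: no such key ki
% stash.lookup(k→bogin) == bra
% stash.lodge(k→bogin, v→^) == bra
% stash.carries(k→siba) == yes
% stash.size() == 2
% stash.lookup(k→siba) == 1985-09-30
% stash.labels() == [bogin, siba]
% datewheel.whichday() == Monday
% datewheel.stepdays(n→129) == 1986-02-06
% datewheel.stepdays(n→340) == 1987-01-12
% stash.lodge(k→ki, v→17) == nil
% datewheel.stepdays(n→-332) == 1986-02-14
% stash.lookup(k→ki) == 17
% datewheel.anchor(d→2024-12-10) == 2024-12-10


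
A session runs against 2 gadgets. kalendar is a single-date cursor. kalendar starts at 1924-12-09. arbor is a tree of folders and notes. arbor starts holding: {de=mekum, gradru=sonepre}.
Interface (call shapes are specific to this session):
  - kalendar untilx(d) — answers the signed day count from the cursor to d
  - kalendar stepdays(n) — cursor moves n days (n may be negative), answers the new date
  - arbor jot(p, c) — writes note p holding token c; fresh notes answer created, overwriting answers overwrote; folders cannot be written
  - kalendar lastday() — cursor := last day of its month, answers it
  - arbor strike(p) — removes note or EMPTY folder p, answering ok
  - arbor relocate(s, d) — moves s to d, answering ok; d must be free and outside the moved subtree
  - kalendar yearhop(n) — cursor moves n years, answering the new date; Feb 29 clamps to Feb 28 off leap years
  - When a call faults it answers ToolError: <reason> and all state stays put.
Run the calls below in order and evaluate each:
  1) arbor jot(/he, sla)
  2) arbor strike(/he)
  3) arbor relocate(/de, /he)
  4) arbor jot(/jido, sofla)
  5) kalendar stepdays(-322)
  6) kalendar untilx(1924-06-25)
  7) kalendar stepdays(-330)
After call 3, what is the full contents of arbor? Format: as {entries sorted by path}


Act: arbor jot[/he; sla]
Obs: created
Act: arbor strike[/he]
Obs: ok
Act: arbor relocate[/de; /he]
Obs: ok
Act: arbor jot[/jido; sofla]
Obs: created
Act: kalendar stepdays[-322]
Obs: 1924-01-22
Act: kalendar untilx[1924-06-25]
Obs: 155
Act: kalendar stepdays[-330]
Obs: 1923-02-26

Answer: {gradru=sonepre, he=mekum}


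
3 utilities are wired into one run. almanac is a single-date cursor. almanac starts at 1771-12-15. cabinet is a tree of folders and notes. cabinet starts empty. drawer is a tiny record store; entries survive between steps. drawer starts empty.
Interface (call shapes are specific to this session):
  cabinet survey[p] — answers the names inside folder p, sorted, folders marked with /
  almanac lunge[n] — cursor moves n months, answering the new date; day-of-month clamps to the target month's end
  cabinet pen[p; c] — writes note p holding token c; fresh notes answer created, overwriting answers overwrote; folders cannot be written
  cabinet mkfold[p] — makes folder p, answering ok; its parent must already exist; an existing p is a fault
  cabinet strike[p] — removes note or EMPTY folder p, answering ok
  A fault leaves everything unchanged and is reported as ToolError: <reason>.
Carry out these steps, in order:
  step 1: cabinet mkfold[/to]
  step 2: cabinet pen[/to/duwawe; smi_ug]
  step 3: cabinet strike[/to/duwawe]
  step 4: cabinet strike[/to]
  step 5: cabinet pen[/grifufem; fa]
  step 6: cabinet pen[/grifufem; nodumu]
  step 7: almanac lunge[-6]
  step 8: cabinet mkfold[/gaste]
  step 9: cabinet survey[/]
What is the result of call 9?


Answer: [gaste/, grifufem]

Derivation:
% 1. cabinet mkfold(p='/to') == ok
% 2. cabinet pen(p='/to/duwawe', c='smi_ug') == created
% 3. cabinet strike(p='/to/duwawe') == ok
% 4. cabinet strike(p='/to') == ok
% 5. cabinet pen(p='/grifufem', c='fa') == created
% 6. cabinet pen(p='/grifufem', c='nodumu') == overwrote
% 7. almanac lunge(n='-6') == 1771-06-15
% 8. cabinet mkfold(p='/gaste') == ok
% 9. cabinet survey(p='/') == [gaste/, grifufem]


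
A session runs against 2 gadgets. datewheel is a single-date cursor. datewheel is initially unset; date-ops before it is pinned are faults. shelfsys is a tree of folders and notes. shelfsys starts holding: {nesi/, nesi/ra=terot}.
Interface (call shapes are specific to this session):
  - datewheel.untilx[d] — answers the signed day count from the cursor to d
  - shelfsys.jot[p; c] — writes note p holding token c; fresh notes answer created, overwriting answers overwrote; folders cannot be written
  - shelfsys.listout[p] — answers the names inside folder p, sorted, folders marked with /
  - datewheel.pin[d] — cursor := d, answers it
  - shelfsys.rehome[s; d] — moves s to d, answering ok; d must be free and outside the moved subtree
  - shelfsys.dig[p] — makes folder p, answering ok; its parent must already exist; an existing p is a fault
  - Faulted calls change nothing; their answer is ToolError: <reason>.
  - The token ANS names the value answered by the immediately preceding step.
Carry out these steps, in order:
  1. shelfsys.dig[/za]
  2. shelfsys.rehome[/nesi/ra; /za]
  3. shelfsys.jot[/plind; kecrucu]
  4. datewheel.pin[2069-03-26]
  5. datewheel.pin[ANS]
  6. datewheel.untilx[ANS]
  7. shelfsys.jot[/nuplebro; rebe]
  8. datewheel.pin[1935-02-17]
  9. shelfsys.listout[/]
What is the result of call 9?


·→ shelfsys.dig(p: /za)
·← ok
·→ shelfsys.rehome(s: /nesi/ra, d: /za)
·← ToolError: exists
·→ shelfsys.jot(p: /plind, c: kecrucu)
·← created
·→ datewheel.pin(d: 2069-03-26)
·← 2069-03-26
·→ datewheel.pin(d: ANS)
·← 2069-03-26
·→ datewheel.untilx(d: ANS)
·← 0
·→ shelfsys.jot(p: /nuplebro, c: rebe)
·← created
·→ datewheel.pin(d: 1935-02-17)
·← 1935-02-17
·→ shelfsys.listout(p: /)
·← [nesi/, nuplebro, plind, za/]

Answer: [nesi/, nuplebro, plind, za/]


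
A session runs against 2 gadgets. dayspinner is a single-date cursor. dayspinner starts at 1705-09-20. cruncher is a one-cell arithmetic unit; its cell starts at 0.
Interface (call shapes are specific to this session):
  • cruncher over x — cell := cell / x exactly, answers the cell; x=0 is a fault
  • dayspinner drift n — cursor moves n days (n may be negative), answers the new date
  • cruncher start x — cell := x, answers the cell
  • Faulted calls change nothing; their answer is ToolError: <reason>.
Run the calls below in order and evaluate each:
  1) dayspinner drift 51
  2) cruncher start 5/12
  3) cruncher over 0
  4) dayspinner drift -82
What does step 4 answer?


Answer: 1705-08-20

Derivation:
Now I run dayspinner drift with n: 51, and observe 1705-11-10.
Invoking cruncher start with x: 5/12, giving 5/12.
I use cruncher over with x: 0, which returns ToolError: division by zero.
I use dayspinner drift with n: -82, — result: 1705-08-20.


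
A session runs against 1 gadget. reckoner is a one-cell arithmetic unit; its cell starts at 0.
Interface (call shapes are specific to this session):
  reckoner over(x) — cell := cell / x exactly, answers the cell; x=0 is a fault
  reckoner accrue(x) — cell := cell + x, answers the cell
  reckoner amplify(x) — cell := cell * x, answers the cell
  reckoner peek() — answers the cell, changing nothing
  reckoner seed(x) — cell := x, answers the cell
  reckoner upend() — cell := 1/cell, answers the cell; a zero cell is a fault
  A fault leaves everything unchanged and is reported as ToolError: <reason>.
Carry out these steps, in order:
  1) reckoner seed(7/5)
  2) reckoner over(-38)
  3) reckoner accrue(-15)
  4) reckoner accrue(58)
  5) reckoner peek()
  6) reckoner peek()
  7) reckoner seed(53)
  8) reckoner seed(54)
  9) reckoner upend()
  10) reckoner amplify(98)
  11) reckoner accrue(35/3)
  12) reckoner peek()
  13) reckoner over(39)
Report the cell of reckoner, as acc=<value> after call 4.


Answer: acc=8163/190

Derivation:
! 1. reckoner seed(x=7/5) ~> 7/5
! 2. reckoner over(x=-38) ~> -7/190
! 3. reckoner accrue(x=-15) ~> -2857/190
! 4. reckoner accrue(x=58) ~> 8163/190
! 5. reckoner peek() ~> 8163/190
! 6. reckoner peek() ~> 8163/190
! 7. reckoner seed(x=53) ~> 53
! 8. reckoner seed(x=54) ~> 54
! 9. reckoner upend() ~> 1/54
! 10. reckoner amplify(x=98) ~> 49/27
! 11. reckoner accrue(x=35/3) ~> 364/27
! 12. reckoner peek() ~> 364/27
! 13. reckoner over(x=39) ~> 28/81


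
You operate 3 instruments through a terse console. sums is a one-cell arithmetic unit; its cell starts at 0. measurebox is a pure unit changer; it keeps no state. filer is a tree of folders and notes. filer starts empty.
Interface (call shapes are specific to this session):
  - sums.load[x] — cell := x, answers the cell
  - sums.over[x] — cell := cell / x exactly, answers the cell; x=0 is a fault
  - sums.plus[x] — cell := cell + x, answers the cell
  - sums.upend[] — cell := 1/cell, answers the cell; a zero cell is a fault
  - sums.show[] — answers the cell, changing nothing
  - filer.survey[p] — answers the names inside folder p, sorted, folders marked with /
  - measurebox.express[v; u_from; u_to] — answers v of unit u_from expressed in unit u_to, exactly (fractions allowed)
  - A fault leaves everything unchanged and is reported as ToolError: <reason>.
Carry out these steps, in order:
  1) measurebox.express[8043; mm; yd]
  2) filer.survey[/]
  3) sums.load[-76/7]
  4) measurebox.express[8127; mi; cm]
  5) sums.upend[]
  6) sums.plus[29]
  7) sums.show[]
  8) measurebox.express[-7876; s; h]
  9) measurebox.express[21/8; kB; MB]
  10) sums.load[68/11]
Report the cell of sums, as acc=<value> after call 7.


Answer: acc=2197/76

Derivation:
→ measurebox.express(v: 8043, u_from: mm, u_to: yd)
← 13405/1524
→ filer.survey(p: /)
← []
→ sums.load(x: -76/7)
← -76/7
→ measurebox.express(v: 8127, u_from: mi, u_to: cm)
← 6539569344/5
→ sums.upend()
← -7/76
→ sums.plus(x: 29)
← 2197/76
→ sums.show()
← 2197/76
→ measurebox.express(v: -7876, u_from: s, u_to: h)
← -1969/900
→ measurebox.express(v: 21/8, u_from: kB, u_to: MB)
← 21/8000
→ sums.load(x: 68/11)
← 68/11


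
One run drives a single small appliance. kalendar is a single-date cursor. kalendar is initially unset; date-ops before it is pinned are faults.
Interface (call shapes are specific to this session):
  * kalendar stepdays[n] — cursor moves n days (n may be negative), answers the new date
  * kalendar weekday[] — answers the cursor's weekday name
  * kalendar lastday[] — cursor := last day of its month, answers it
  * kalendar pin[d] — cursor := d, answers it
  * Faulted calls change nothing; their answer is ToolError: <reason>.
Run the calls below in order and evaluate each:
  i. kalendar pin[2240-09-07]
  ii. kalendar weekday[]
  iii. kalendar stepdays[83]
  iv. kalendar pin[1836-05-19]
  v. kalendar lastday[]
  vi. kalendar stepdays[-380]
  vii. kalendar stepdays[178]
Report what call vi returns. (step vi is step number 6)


>> kalendar pin(2240-09-07)
<< 2240-09-07
>> kalendar weekday()
<< Monday
>> kalendar stepdays(83)
<< 2240-11-29
>> kalendar pin(1836-05-19)
<< 1836-05-19
>> kalendar lastday()
<< 1836-05-31
>> kalendar stepdays(-380)
<< 1835-05-17
>> kalendar stepdays(178)
<< 1835-11-11

Answer: 1835-05-17


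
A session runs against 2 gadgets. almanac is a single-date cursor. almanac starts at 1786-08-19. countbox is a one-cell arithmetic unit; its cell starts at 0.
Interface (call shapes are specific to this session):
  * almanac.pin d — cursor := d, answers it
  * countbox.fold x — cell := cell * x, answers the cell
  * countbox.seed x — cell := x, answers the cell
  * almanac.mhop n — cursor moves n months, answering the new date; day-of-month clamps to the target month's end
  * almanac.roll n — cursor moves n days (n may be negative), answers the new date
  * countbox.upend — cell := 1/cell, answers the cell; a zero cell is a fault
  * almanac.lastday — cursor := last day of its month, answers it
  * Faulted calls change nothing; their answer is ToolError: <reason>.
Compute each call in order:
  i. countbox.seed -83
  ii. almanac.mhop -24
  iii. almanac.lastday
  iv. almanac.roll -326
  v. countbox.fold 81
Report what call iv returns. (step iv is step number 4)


Answer: 1783-10-10

Derivation:
Next I call countbox.seed with -83, and see -83.
I use almanac.mhop with -24, and see 1784-08-19.
Now I run almanac.lastday(), which returns 1784-08-31.
Calling almanac.roll with -326, and get 1783-10-10.
I run countbox.fold with 81, and observe -6723.


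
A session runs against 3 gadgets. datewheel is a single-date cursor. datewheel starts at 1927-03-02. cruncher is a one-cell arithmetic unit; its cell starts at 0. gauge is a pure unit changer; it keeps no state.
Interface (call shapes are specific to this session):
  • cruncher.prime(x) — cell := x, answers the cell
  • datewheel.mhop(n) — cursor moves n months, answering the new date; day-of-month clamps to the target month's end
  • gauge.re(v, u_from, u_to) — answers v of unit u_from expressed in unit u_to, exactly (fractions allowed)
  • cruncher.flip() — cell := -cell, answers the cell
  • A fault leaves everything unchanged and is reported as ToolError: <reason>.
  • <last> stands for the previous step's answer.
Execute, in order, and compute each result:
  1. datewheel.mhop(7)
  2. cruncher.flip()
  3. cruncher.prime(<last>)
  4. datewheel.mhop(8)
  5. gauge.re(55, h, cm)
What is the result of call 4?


% mhop n=7
  1927-10-02
% flip
  0
% prime x=<last>
  0
% mhop n=8
  1928-06-02
% re v=55 u_from=h u_to=cm
  ToolError: incompatible units

Answer: 1928-06-02


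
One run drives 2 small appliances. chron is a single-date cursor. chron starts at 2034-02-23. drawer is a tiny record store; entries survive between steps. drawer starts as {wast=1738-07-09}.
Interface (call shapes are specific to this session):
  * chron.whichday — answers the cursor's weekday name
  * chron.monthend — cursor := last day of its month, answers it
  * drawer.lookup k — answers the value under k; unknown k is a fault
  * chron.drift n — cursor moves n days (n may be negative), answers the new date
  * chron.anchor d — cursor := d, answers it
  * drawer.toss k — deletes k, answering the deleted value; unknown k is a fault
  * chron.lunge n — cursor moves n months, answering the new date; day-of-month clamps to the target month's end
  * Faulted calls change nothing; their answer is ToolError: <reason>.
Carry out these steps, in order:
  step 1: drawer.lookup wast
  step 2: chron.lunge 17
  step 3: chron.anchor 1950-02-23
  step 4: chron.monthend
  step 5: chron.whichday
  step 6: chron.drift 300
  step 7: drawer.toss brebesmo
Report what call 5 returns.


Answer: Tuesday

Derivation:
# 1. drawer.lookup(k=wast) == 1738-07-09
# 2. chron.lunge(n=17) == 2035-07-23
# 3. chron.anchor(d=1950-02-23) == 1950-02-23
# 4. chron.monthend() == 1950-02-28
# 5. chron.whichday() == Tuesday
# 6. chron.drift(n=300) == 1950-12-25
# 7. drawer.toss(k=brebesmo) == ToolError: no such key brebesmo


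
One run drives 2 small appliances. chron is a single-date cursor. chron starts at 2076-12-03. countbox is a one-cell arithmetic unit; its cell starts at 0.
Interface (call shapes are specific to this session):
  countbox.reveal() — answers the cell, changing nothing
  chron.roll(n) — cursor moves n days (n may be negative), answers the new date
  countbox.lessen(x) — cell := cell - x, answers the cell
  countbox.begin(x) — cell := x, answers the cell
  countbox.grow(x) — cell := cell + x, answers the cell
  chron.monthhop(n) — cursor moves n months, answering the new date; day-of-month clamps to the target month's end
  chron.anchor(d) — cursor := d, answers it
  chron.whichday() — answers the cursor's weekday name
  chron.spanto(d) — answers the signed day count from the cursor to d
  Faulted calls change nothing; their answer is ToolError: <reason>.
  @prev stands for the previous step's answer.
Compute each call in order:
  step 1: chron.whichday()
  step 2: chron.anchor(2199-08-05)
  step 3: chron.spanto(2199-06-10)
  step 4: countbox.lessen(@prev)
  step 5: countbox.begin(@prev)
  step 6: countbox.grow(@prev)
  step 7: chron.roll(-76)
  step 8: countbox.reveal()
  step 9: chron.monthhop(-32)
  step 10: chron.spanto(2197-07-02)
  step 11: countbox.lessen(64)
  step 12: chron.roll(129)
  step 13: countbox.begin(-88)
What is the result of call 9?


Answer: 2196-09-21

Derivation:
I invoke chron.whichday, and observe Thursday.
I try chron.anchor using d='2199-08-05', and observe 2199-08-05.
I try chron.spanto using d='2199-06-10', which returns -56.
Invoking countbox.lessen using x='@prev', and see 56.
I use countbox.begin using x='@prev': 56.
Next I call countbox.grow using x='@prev', and see 112.
Now I run chron.roll using n='-76', which returns 2199-05-21.
Calling countbox.reveal, yielding 112.
I try chron.monthhop using n='-32', and see 2196-09-21.
Invoking chron.spanto using d='2197-07-02', yielding 284.
I call countbox.lessen using x='64', giving 48.
Using chron.roll using n='129', giving 2197-01-28.
Next I call countbox.begin using x='-88', → -88.


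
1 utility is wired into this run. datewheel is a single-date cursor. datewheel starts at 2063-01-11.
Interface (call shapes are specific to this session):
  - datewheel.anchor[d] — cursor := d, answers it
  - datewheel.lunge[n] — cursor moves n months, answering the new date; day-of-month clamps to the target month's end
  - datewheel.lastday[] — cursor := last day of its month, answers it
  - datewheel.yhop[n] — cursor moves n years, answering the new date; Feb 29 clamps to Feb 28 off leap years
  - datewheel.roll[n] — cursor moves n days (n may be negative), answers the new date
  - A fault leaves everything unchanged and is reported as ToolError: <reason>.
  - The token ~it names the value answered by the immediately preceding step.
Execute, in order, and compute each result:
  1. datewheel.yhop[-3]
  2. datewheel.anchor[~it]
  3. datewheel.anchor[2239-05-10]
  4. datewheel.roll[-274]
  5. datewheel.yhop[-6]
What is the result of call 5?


Then datewheel.yhop using n: -3: 2060-01-11.
I invoke datewheel.anchor using d: ~it, giving 2060-01-11.
I run datewheel.anchor using d: 2239-05-10, giving 2239-05-10.
Invoking datewheel.roll using n: -274, → 2238-08-09.
Using datewheel.yhop using n: -6, giving 2232-08-09.

Answer: 2232-08-09


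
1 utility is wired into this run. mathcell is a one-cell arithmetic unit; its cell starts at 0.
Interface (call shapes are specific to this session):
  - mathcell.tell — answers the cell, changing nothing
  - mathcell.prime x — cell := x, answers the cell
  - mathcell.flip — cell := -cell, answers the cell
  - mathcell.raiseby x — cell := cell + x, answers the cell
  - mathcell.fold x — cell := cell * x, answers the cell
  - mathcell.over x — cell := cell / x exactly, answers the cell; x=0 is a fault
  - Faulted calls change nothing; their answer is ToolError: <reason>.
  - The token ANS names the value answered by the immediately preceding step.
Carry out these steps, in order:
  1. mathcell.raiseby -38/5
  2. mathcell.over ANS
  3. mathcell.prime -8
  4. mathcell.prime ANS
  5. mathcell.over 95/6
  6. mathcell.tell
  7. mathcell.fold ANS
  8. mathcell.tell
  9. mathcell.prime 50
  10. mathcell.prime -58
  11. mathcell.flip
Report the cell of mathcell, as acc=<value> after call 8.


Answer: acc=2304/9025

Derivation:
CALL mathcell.raiseby[x: -38/5]
RET  -38/5
CALL mathcell.over[x: ANS]
RET  1
CALL mathcell.prime[x: -8]
RET  -8
CALL mathcell.prime[x: ANS]
RET  -8
CALL mathcell.over[x: 95/6]
RET  -48/95
CALL mathcell.tell[]
RET  -48/95
CALL mathcell.fold[x: ANS]
RET  2304/9025
CALL mathcell.tell[]
RET  2304/9025
CALL mathcell.prime[x: 50]
RET  50
CALL mathcell.prime[x: -58]
RET  -58
CALL mathcell.flip[]
RET  58
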